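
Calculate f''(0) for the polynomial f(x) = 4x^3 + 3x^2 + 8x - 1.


First derivative:
f'(x) = 12x^2 + 6x + 8
Second derivative:
f''(x) = 24x + 6
Substitute x = 0:
f''(0) = 24 * 0 + 6
= 0 + 6
= 6

6


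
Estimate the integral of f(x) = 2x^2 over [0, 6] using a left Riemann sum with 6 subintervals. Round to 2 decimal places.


Left Riemann sum uses left endpoints of each subinterval.
Interval: [0, 6], n = 6
dx = (6 - 0) / 6 = 1
Left endpoints: [0, 1, 2, 3, 4, 5]
f values: [0, 2, 8, 18, 32, 50]
Sum = dx * (sum of f values)
= 1 * 110
= 110 = 110.00

110.00


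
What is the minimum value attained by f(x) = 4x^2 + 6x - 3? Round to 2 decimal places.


For a quadratic f(x) = ax^2 + bx + c with a > 0, the minimum is at the vertex.
Vertex x-coordinate: x = -b/(2a)
x = -(6) / (2 * 4)
x = -6/8 = -3/4
Substitute back to find the minimum value:
f(-3/4) = 4 * (-3/4)^2 + 6 * (-3/4) - 3
= 9/4 - 9/2 - 3
= -21/4 = -5.25

-5.25


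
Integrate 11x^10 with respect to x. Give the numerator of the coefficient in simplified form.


Apply the power rule for integration:
integral of ax^n dx = a/(n+1) * x^(n+1) + C
integral of 11x^10 dx
= 11/11 * x^11 + C
= 1 * x^11 + C
The coefficient in lowest terms is 1 = 1/1, so its numerator is 1

1


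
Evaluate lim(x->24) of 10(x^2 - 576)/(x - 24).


Direct substitution gives 0/0, so we factor the numerator.
Factor: 10(x^2 - 576) = 10 * (x - 24)(x + 24)
Cancel the common factor (x - 24):
10(x^2 - 576)/(x - 24) = 10 * (x + 24)
Now substitute x = 24:
= 10 * (24 + 24) = 480

480


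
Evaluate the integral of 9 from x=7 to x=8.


The integral of a constant k over [a, b] equals k * (b - a).
integral from 7 to 8 of 9 dx
= 9 * (8 - 7)
= 9 * 1
= 9

9


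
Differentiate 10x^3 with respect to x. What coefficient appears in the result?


We apply the power rule: d/dx [ax^n] = a*n * x^(n-1)
d/dx [10x^3]
= 10 * 3 * x^(3-1)
= 30x^2
The coefficient is 30

30


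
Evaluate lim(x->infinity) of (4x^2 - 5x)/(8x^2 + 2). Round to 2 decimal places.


For limits at infinity with equal-degree polynomials,
we compare leading coefficients.
Numerator leading term: 4x^2
Denominator leading term: 8x^2
Divide both by x^2:
lim = (4 - 5/x) / (8 + 2/x^2)
As x -> infinity, the 1/x and 1/x^2 terms vanish:
= 4/8 = 1/2 = 0.50

0.50


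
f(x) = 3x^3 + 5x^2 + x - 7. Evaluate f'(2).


Differentiate f(x) = 3x^3 + 5x^2 + x - 7 term by term:
f'(x) = 9x^2 + 10x + 1
Substitute x = 2:
f'(2) = 9 * 2^2 + 10 * 2 + 1
= 36 + 20 + 1
= 57

57


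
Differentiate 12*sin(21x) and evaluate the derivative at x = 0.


Apply the chain rule to differentiate 12*sin(21x):
d/dx [12*sin(21x)]
= 12 * cos(21x) * d/dx(21x)
= 12 * 21 * cos(21x)
= 252 * cos(21x)
Evaluate at x = 0:
= 252 * cos(0)
= 252 * 1
= 252

252


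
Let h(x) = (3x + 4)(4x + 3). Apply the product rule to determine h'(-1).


Let u(x) = 3x + 4 and v(x) = 4x + 3
u'(x) = 3
v'(x) = 4
Product rule: h'(x) = u'(x)*v(x) + u(x)*v'(x)
= 3 * (4x + 3) + (3x + 4) * 4
At x = -1:
u(-1) = 3 * (-1) + 4 = 1
v(-1) = 4 * (-1) + 3 = -1
h'(-1) = 3 * (-1) + 1 * 4
= -3 + 4
= 1

1


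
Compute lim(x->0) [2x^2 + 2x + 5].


Since polynomials are continuous, we use direct substitution.
lim(x->0) of 2x^2 + 2x + 5
= 2 * 0^2 + 2 * 0 + 5
= 0 + 0 + 5
= 5

5


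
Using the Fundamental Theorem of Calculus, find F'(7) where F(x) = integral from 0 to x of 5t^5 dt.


By the Fundamental Theorem of Calculus (Part 1):
If F(x) = integral from 0 to x of f(t) dt, then F'(x) = f(x)
Here f(t) = 5t^5
So F'(x) = 5x^5
Evaluate at x = 7:
F'(7) = 5 * 7^5
= 5 * 16807
= 84035

84035


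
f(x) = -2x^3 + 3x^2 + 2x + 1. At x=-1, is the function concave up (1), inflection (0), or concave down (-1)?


Concavity is determined by the sign of f''(x).
f(x) = -2x^3 + 3x^2 + 2x + 1
f'(x) = -6x^2 + 6x + 2
f''(x) = -12x + 6
f''(-1) = -12 * (-1) + 6
= 12 + 6
= 18
Since f''(-1) > 0, the function is concave up (1)

1


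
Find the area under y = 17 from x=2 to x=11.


The area under a constant function y = 17 is a rectangle.
Width = 11 - 2 = 9
Height = 17
Area = width * height
= 9 * 17
= 153

153


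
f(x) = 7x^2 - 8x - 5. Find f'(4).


Differentiate term by term using power and sum rules:
f(x) = 7x^2 - 8x - 5
f'(x) = 14x - 8
Substitute x = 4:
f'(4) = 14 * 4 - 8
= 56 - 8
= 48

48


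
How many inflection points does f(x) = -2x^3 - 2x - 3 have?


Inflection points occur where f''(x) = 0 and concavity changes.
f(x) = -2x^3 - 2x - 3
f'(x) = -6x^2 - 2
f''(x) = -12x
Set f''(x) = 0:
-12x = 0
x = 0 / (-12) = 0
Since f''(x) is linear (degree 1), it changes sign at this point.
Therefore there is exactly 1 inflection point.

1


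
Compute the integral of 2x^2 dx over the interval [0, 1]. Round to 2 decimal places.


Find the antiderivative of 2x^2:
F(x) = 2/3 * x^3
Apply the Fundamental Theorem of Calculus:
F(1) - F(0)
= 2/3 * 1^3 - 2/3 * 0^3
= 2/3 * (1 - 0)
= 2/3 * 1
= 2/3 ≈ 0.67

0.67


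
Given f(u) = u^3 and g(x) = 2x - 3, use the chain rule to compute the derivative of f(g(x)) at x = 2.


Using the chain rule: (f(g(x)))' = f'(g(x)) * g'(x)
First, find g(2):
g(2) = 2 * 2 - 3 = 1
Next, f'(u) = 3u^2
And g'(x) = 2
So f'(g(2)) * g'(2)
= 3 * 1^2 * 2
= 3 * 1 * 2
= 6

6


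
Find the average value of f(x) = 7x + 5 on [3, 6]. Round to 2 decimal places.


Average value = 1/(b-a) * integral from a to b of f(x) dx
First compute the integral of 7x + 5:
F(x) = (7/2)x^2 + 5x
F(6) = 7/2 * 36 + 5 * 6 = 156
F(3) = 7/2 * 9 + 5 * 3 = 93/2
Integral = 156 - 93/2 = 219/2
Average = (219/2) / (6 - 3) = (219/2) / 3
= 73/2 = 36.50

36.50


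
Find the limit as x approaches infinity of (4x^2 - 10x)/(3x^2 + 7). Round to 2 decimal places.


For limits at infinity with equal-degree polynomials,
we compare leading coefficients.
Numerator leading term: 4x^2
Denominator leading term: 3x^2
Divide both by x^2:
lim = (4 - 10/x) / (3 + 7/x^2)
As x -> infinity, the 1/x and 1/x^2 terms vanish:
= 4/3 ≈ 1.33

1.33


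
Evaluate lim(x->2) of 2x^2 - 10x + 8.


Since polynomials are continuous, we use direct substitution.
lim(x->2) of 2x^2 - 10x + 8
= 2 * 2^2 - 10 * 2 + 8
= 8 - 20 + 8
= -4

-4


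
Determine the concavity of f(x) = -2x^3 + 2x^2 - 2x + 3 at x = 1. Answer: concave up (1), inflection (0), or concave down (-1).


Concavity is determined by the sign of f''(x).
f(x) = -2x^3 + 2x^2 - 2x + 3
f'(x) = -6x^2 + 4x - 2
f''(x) = -12x + 4
f''(1) = -12 * 1 + 4
= -12 + 4
= -8
Since f''(1) < 0, the function is concave down (-1)

-1


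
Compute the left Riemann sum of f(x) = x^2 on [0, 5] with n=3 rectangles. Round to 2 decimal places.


Left Riemann sum uses left endpoints of each subinterval.
Interval: [0, 5], n = 3
dx = (5 - 0) / 3 = 5/3
Left endpoints: [0, 5/3, 10/3]
f values: [0, 25/9, 100/9]
Sum = dx * (sum of f values)
= 5/3 * 125/9
= 625/27 ≈ 23.15

23.15


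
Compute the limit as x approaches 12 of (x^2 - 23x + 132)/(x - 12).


Direct substitution gives 0/0, so we factor the numerator.
Factor: (x^2 - 23x + 132) = (x - 12)(x - 11)
Cancel the common factor (x - 12):
(x^2 - 23x + 132)/(x - 12) = (x - 11)
Now substitute x = 12:
= (12) - (11) = 1

1


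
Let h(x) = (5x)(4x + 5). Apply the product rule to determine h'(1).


Let u(x) = 5x and v(x) = 4x + 5
u'(x) = 5
v'(x) = 4
Product rule: h'(x) = u'(x)*v(x) + u(x)*v'(x)
= 5 * (4x + 5) + (5x) * 4
At x = 1:
u(1) = 5 * 1 + 0 = 5
v(1) = 4 * 1 + 5 = 9
h'(1) = 5 * 9 + 5 * 4
= 45 + 20
= 65

65


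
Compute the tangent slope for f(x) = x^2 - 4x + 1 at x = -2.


The slope of the tangent line equals f'(x) at the point.
f(x) = x^2 - 4x + 1
f'(x) = 2x - 4
At x = -2:
f'(-2) = 2 * (-2) - 4
= -4 - 4
= -8

-8


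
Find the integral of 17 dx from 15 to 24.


The integral of a constant k over [a, b] equals k * (b - a).
integral from 15 to 24 of 17 dx
= 17 * (24 - 15)
= 17 * 9
= 153

153


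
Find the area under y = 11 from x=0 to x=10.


The area under a constant function y = 11 is a rectangle.
Width = 10 - 0 = 10
Height = 11
Area = width * height
= 10 * 11
= 110

110


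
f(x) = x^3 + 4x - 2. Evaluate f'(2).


Differentiate f(x) = x^3 + 4x - 2 term by term:
f'(x) = 3x^2 + 4
Substitute x = 2:
f'(2) = 3 * 2^2 + 0 * 2 + 4
= 12 + 0 + 4
= 16

16


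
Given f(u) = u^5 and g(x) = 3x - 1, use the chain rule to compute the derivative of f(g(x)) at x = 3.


Using the chain rule: (f(g(x)))' = f'(g(x)) * g'(x)
First, find g(3):
g(3) = 3 * 3 - 1 = 8
Next, f'(u) = 5u^4
And g'(x) = 3
So f'(g(3)) * g'(3)
= 5 * 8^4 * 3
= 5 * 4096 * 3
= 61440

61440


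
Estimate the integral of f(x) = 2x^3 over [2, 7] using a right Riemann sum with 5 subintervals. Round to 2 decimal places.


Right Riemann sum uses right endpoints of each subinterval.
Interval: [2, 7], n = 5
dx = (7 - 2) / 5 = 1
Right endpoints: [3, 4, 5, 6, 7]
f values: [54, 128, 250, 432, 686]
Sum = dx * (sum of f values)
= 1 * 1550
= 1550 = 1550.00

1550.00


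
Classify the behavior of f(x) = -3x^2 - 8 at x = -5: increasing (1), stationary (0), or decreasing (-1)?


Compute f'(x) to determine behavior:
f'(x) = -6x
f'(-5) = -6 * (-5) + 0
= 30 + 0
= 30
Since f'(-5) > 0, the function is increasing (1)

1


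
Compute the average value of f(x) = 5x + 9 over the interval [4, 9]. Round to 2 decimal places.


Average value = 1/(b-a) * integral from a to b of f(x) dx
First compute the integral of 5x + 9:
F(x) = (5/2)x^2 + 9x
F(9) = 5/2 * 81 + 9 * 9 = 567/2
F(4) = 5/2 * 16 + 9 * 4 = 76
Integral = 567/2 - 76 = 415/2
Average = (415/2) / (9 - 4) = (415/2) / 5
= 83/2 = 41.50

41.50


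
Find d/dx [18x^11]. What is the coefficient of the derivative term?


We apply the power rule: d/dx [ax^n] = a*n * x^(n-1)
d/dx [18x^11]
= 18 * 11 * x^(11-1)
= 198x^10
The coefficient is 198

198


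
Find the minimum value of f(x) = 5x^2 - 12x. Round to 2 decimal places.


For a quadratic f(x) = ax^2 + bx + c with a > 0, the minimum is at the vertex.
Vertex x-coordinate: x = -b/(2a)
x = -(-12) / (2 * 5)
x = 12/10 = 6/5
Substitute back to find the minimum value:
f(6/5) = 5 * (6/5)^2 - 12 * (6/5) + 0
= 36/5 - 72/5 + 0
= -36/5 = -7.20

-7.20


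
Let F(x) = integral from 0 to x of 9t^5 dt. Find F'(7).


By the Fundamental Theorem of Calculus (Part 1):
If F(x) = integral from 0 to x of f(t) dt, then F'(x) = f(x)
Here f(t) = 9t^5
So F'(x) = 9x^5
Evaluate at x = 7:
F'(7) = 9 * 7^5
= 9 * 16807
= 151263

151263


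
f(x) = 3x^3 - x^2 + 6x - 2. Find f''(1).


First derivative:
f'(x) = 9x^2 - 2x + 6
Second derivative:
f''(x) = 18x - 2
Substitute x = 1:
f''(1) = 18 * 1 - 2
= 18 - 2
= 16

16


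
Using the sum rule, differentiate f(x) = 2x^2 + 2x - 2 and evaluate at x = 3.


Differentiate term by term using power and sum rules:
f(x) = 2x^2 + 2x - 2
f'(x) = 4x + 2
Substitute x = 3:
f'(3) = 4 * 3 + 2
= 12 + 2
= 14

14


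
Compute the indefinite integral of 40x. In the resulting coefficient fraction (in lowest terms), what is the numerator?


Apply the power rule for integration:
integral of ax^n dx = a/(n+1) * x^(n+1) + C
integral of 40x dx
= 40/2 * x^2 + C
= 20 * x^2 + C
The coefficient in lowest terms is 20 = 20/1, so its numerator is 20

20


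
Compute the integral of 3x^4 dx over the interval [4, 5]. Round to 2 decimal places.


Find the antiderivative of 3x^4:
F(x) = 3/5 * x^5
Apply the Fundamental Theorem of Calculus:
F(5) - F(4)
= 3/5 * 5^5 - 3/5 * 4^5
= 3/5 * (3125 - 1024)
= 3/5 * 2101
= 6303/5 = 1260.60

1260.60


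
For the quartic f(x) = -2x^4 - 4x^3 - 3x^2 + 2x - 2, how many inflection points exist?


Inflection points occur where f''(x) = 0 and concavity changes.
f(x) = -2x^4 - 4x^3 - 3x^2 + 2x - 2
f'(x) = -8x^3 - 12x^2 - 6x + 2
f''(x) = -24x^2 - 24x - 6
This is a quadratic in x. Use the discriminant to count real roots.
Discriminant = (-24)^2 - 4 * (-24) * (-6)
= 576 - 576
= 0
Since discriminant = 0, f''(x) = 0 has a single repeated root.
At a repeated root the quadratic f''(x) touches zero but does not change sign, so concavity does not change.
Number of inflection points: 0

0


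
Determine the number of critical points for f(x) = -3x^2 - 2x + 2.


Find where f'(x) = 0:
f'(x) = -6x - 2
Set f'(x) = 0:
-6x - 2 = 0
x = 2 / (-6) = -1/3
This is a linear equation in x, so there is exactly one solution.
Number of critical points: 1

1


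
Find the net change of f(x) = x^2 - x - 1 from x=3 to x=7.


Net change = f(b) - f(a)
f(x) = x^2 - x - 1
Compute f(7):
f(7) = 1 * 7^2 - 1 * 7 - 1
= 49 - 7 - 1
= 41
Compute f(3):
f(3) = 1 * 3^2 - 1 * 3 - 1
= 9 - 3 - 1
= 5
Net change = 41 - 5 = 36

36


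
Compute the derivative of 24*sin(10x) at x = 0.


Apply the chain rule to differentiate 24*sin(10x):
d/dx [24*sin(10x)]
= 24 * cos(10x) * d/dx(10x)
= 24 * 10 * cos(10x)
= 240 * cos(10x)
Evaluate at x = 0:
= 240 * cos(0)
= 240 * 1
= 240

240


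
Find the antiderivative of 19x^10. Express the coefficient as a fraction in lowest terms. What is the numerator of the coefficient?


Apply the power rule for integration:
integral of ax^n dx = a/(n+1) * x^(n+1) + C
integral of 19x^10 dx
= 19/11 * x^11 + C
The coefficient in lowest terms is 19/11, and its numerator is 19

19


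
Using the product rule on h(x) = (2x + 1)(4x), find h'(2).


Let u(x) = 2x + 1 and v(x) = 4x
u'(x) = 2
v'(x) = 4
Product rule: h'(x) = u'(x)*v(x) + u(x)*v'(x)
= 2 * (4x) + (2x + 1) * 4
At x = 2:
u(2) = 2 * 2 + 1 = 5
v(2) = 4 * 2 + 0 = 8
h'(2) = 2 * 8 + 5 * 4
= 16 + 20
= 36

36


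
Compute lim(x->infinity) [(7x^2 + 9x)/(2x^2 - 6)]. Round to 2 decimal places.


For limits at infinity with equal-degree polynomials,
we compare leading coefficients.
Numerator leading term: 7x^2
Denominator leading term: 2x^2
Divide both by x^2:
lim = (7 + 9/x) / (2 - 6/x^2)
As x -> infinity, the 1/x and 1/x^2 terms vanish:
= 7/2 = 3.50

3.50


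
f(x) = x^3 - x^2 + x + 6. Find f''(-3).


First derivative:
f'(x) = 3x^2 - 2x + 1
Second derivative:
f''(x) = 6x - 2
Substitute x = -3:
f''(-3) = 6 * (-3) - 2
= -18 - 2
= -20

-20


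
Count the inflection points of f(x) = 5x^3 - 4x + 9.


Inflection points occur where f''(x) = 0 and concavity changes.
f(x) = 5x^3 - 4x + 9
f'(x) = 15x^2 - 4
f''(x) = 30x
Set f''(x) = 0:
30x = 0
x = 0 / 30 = 0
Since f''(x) is linear (degree 1), it changes sign at this point.
Therefore there is exactly 1 inflection point.

1


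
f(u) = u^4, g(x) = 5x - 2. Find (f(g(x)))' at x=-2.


Using the chain rule: (f(g(x)))' = f'(g(x)) * g'(x)
First, find g(-2):
g(-2) = 5 * (-2) - 2 = -12
Next, f'(u) = 4u^3
And g'(x) = 5
So f'(g(-2)) * g'(-2)
= 4 * (-12)^3 * 5
= 4 * (-1728) * 5
= -34560

-34560


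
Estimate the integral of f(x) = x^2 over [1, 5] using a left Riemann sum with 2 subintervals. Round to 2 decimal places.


Left Riemann sum uses left endpoints of each subinterval.
Interval: [1, 5], n = 2
dx = (5 - 1) / 2 = 2
Left endpoints: [1, 3]
f values: [1, 9]
Sum = dx * (sum of f values)
= 2 * 10
= 20 = 20.00

20.00


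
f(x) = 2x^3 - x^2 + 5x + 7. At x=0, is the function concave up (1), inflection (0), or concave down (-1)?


Concavity is determined by the sign of f''(x).
f(x) = 2x^3 - x^2 + 5x + 7
f'(x) = 6x^2 - 2x + 5
f''(x) = 12x - 2
f''(0) = 12 * 0 - 2
= 0 - 2
= -2
Since f''(0) < 0, the function is concave down (-1)

-1


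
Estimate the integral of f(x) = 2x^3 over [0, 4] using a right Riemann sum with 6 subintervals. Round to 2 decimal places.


Right Riemann sum uses right endpoints of each subinterval.
Interval: [0, 4], n = 6
dx = (4 - 0) / 6 = 2/3
Right endpoints: [2/3, 4/3, 2, 8/3, 10/3, 4]
f values: [16/27, 128/27, 16, 1024/27, 2000/27, 128]
Sum = dx * (sum of f values)
= 2/3 * 784/3
= 1568/9 ≈ 174.22

174.22


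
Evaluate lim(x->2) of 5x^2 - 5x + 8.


Since polynomials are continuous, we use direct substitution.
lim(x->2) of 5x^2 - 5x + 8
= 5 * 2^2 - 5 * 2 + 8
= 20 - 10 + 8
= 18

18


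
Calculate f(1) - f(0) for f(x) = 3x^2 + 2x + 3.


Net change = f(b) - f(a)
f(x) = 3x^2 + 2x + 3
Compute f(1):
f(1) = 3 * 1^2 + 2 * 1 + 3
= 3 + 2 + 3
= 8
Compute f(0):
f(0) = 3 * 0^2 + 2 * 0 + 3
= 0 + 0 + 3
= 3
Net change = 8 - 3 = 5

5


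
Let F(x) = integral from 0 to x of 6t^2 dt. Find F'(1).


By the Fundamental Theorem of Calculus (Part 1):
If F(x) = integral from 0 to x of f(t) dt, then F'(x) = f(x)
Here f(t) = 6t^2
So F'(x) = 6x^2
Evaluate at x = 1:
F'(1) = 6 * 1^2
= 6 * 1
= 6

6


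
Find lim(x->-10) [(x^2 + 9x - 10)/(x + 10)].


Direct substitution gives 0/0, so we factor the numerator.
Factor: (x^2 + 9x - 10) = (x + 10)(x - 1)
Cancel the common factor (x + 10):
(x^2 + 9x - 10)/(x + 10) = (x - 1)
Now substitute x = -10:
= (-10) - (1) = -11

-11


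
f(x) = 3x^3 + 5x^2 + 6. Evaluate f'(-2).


Differentiate f(x) = 3x^3 + 5x^2 + 6 term by term:
f'(x) = 9x^2 + 10x
Substitute x = -2:
f'(-2) = 9 * (-2)^2 + 10 * (-2) + 0
= 36 - 20 + 0
= 16

16


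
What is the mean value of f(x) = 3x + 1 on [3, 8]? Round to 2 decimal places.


Average value = 1/(b-a) * integral from a to b of f(x) dx
First compute the integral of 3x + 1:
F(x) = (3/2)x^2 + x
F(8) = 3/2 * 64 + 1 * 8 = 104
F(3) = 3/2 * 9 + 1 * 3 = 33/2
Integral = 104 - 33/2 = 175/2
Average = (175/2) / (8 - 3) = (175/2) / 5
= 35/2 = 17.50

17.50


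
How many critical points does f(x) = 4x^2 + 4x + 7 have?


Find where f'(x) = 0:
f'(x) = 8x + 4
Set f'(x) = 0:
8x + 4 = 0
x = -4 / 8 = -1/2
This is a linear equation in x, so there is exactly one solution.
Number of critical points: 1

1


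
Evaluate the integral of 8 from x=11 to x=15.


The integral of a constant k over [a, b] equals k * (b - a).
integral from 11 to 15 of 8 dx
= 8 * (15 - 11)
= 8 * 4
= 32

32


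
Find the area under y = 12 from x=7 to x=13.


The area under a constant function y = 12 is a rectangle.
Width = 13 - 7 = 6
Height = 12
Area = width * height
= 6 * 12
= 72

72


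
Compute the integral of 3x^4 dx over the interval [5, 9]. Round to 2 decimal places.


Find the antiderivative of 3x^4:
F(x) = 3/5 * x^5
Apply the Fundamental Theorem of Calculus:
F(9) - F(5)
= 3/5 * 9^5 - 3/5 * 5^5
= 3/5 * (59049 - 3125)
= 3/5 * 55924
= 167772/5 = 33554.40

33554.40


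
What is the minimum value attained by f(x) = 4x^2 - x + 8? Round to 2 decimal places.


For a quadratic f(x) = ax^2 + bx + c with a > 0, the minimum is at the vertex.
Vertex x-coordinate: x = -b/(2a)
x = -(-1) / (2 * 4)
x = 1/8
Substitute back to find the minimum value:
f(1/8) = 4 * (1/8)^2 - 1 * (1/8) + 8
= 1/16 - 1/8 + 8
= 127/16 ≈ 7.94

7.94


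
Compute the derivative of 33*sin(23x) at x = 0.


Apply the chain rule to differentiate 33*sin(23x):
d/dx [33*sin(23x)]
= 33 * cos(23x) * d/dx(23x)
= 33 * 23 * cos(23x)
= 759 * cos(23x)
Evaluate at x = 0:
= 759 * cos(0)
= 759 * 1
= 759

759


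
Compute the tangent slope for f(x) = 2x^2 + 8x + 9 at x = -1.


The slope of the tangent line equals f'(x) at the point.
f(x) = 2x^2 + 8x + 9
f'(x) = 4x + 8
At x = -1:
f'(-1) = 4 * (-1) + 8
= -4 + 8
= 4

4


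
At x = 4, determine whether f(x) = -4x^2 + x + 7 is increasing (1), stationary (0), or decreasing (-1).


Compute f'(x) to determine behavior:
f'(x) = -8x + 1
f'(4) = -8 * 4 + 1
= -32 + 1
= -31
Since f'(4) < 0, the function is decreasing (-1)

-1


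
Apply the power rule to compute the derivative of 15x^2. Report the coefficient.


We apply the power rule: d/dx [ax^n] = a*n * x^(n-1)
d/dx [15x^2]
= 15 * 2 * x^(2-1)
= 30x
The coefficient is 30

30


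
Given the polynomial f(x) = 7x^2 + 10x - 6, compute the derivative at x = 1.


Differentiate term by term using power and sum rules:
f(x) = 7x^2 + 10x - 6
f'(x) = 14x + 10
Substitute x = 1:
f'(1) = 14 * 1 + 10
= 14 + 10
= 24

24


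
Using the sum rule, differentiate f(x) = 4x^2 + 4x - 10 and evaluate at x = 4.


Differentiate term by term using power and sum rules:
f(x) = 4x^2 + 4x - 10
f'(x) = 8x + 4
Substitute x = 4:
f'(4) = 8 * 4 + 4
= 32 + 4
= 36

36


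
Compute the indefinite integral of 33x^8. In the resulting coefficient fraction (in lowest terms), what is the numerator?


Apply the power rule for integration:
integral of ax^n dx = a/(n+1) * x^(n+1) + C
integral of 33x^8 dx
= 33/9 * x^9 + C
= 11/3 * x^9 + C
The coefficient in lowest terms is 11/3, and its numerator is 11

11


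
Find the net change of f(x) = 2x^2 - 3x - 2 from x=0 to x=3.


Net change = f(b) - f(a)
f(x) = 2x^2 - 3x - 2
Compute f(3):
f(3) = 2 * 3^2 - 3 * 3 - 2
= 18 - 9 - 2
= 7
Compute f(0):
f(0) = 2 * 0^2 - 3 * 0 - 2
= 0 + 0 - 2
= -2
Net change = 7 - (-2) = 9

9


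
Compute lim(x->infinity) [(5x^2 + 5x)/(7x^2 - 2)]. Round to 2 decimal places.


For limits at infinity with equal-degree polynomials,
we compare leading coefficients.
Numerator leading term: 5x^2
Denominator leading term: 7x^2
Divide both by x^2:
lim = (5 + 5/x) / (7 - 2/x^2)
As x -> infinity, the 1/x and 1/x^2 terms vanish:
= 5/7 ≈ 0.71

0.71


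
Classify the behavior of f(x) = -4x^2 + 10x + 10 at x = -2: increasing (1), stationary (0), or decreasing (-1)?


Compute f'(x) to determine behavior:
f'(x) = -8x + 10
f'(-2) = -8 * (-2) + 10
= 16 + 10
= 26
Since f'(-2) > 0, the function is increasing (1)

1


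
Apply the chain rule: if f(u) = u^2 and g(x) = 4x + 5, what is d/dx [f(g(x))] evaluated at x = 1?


Using the chain rule: (f(g(x)))' = f'(g(x)) * g'(x)
First, find g(1):
g(1) = 4 * 1 + 5 = 9
Next, f'(u) = 2u
And g'(x) = 4
So f'(g(1)) * g'(1)
= 2 * 9 * 4
= 72

72


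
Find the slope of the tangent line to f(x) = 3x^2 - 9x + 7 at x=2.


The slope of the tangent line equals f'(x) at the point.
f(x) = 3x^2 - 9x + 7
f'(x) = 6x - 9
At x = 2:
f'(2) = 6 * 2 - 9
= 12 - 9
= 3

3


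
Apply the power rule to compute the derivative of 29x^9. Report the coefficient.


We apply the power rule: d/dx [ax^n] = a*n * x^(n-1)
d/dx [29x^9]
= 29 * 9 * x^(9-1)
= 261x^8
The coefficient is 261

261


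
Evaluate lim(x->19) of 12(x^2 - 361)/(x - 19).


Direct substitution gives 0/0, so we factor the numerator.
Factor: 12(x^2 - 361) = 12 * (x - 19)(x + 19)
Cancel the common factor (x - 19):
12(x^2 - 361)/(x - 19) = 12 * (x + 19)
Now substitute x = 19:
= 12 * (19 + 19) = 456

456


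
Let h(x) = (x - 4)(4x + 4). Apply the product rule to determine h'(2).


Let u(x) = x - 4 and v(x) = 4x + 4
u'(x) = 1
v'(x) = 4
Product rule: h'(x) = u'(x)*v(x) + u(x)*v'(x)
= 1 * (4x + 4) + (x - 4) * 4
At x = 2:
u(2) = 1 * 2 - 4 = -2
v(2) = 4 * 2 + 4 = 12
h'(2) = 1 * 12 + (-2) * 4
= 12 - 8
= 4

4


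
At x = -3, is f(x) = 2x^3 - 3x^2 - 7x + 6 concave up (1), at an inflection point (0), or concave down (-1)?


Concavity is determined by the sign of f''(x).
f(x) = 2x^3 - 3x^2 - 7x + 6
f'(x) = 6x^2 - 6x - 7
f''(x) = 12x - 6
f''(-3) = 12 * (-3) - 6
= -36 - 6
= -42
Since f''(-3) < 0, the function is concave down (-1)

-1


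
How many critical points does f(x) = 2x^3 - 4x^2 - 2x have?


Find where f'(x) = 0:
f(x) = 2x^3 - 4x^2 - 2x
f'(x) = 6x^2 - 8x - 2
This is a quadratic in x. Use the discriminant to count real roots.
Discriminant = (-8)^2 - 4 * 6 * (-2)
= 64 - (-48)
= 112
Since discriminant > 0, f'(x) = 0 has 2 real solutions.
Number of critical points: 2

2


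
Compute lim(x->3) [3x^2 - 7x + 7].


Since polynomials are continuous, we use direct substitution.
lim(x->3) of 3x^2 - 7x + 7
= 3 * 3^2 - 7 * 3 + 7
= 27 - 21 + 7
= 13

13


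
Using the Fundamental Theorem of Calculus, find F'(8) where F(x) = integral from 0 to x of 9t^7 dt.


By the Fundamental Theorem of Calculus (Part 1):
If F(x) = integral from 0 to x of f(t) dt, then F'(x) = f(x)
Here f(t) = 9t^7
So F'(x) = 9x^7
Evaluate at x = 8:
F'(8) = 9 * 8^7
= 9 * 2097152
= 18874368

18874368


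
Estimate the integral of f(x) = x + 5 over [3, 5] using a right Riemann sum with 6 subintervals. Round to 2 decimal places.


Right Riemann sum uses right endpoints of each subinterval.
Interval: [3, 5], n = 6
dx = (5 - 3) / 6 = 1/3
Right endpoints: [10/3, 11/3, 4, 13/3, 14/3, 5]
f values: [25/3, 26/3, 9, 28/3, 29/3, 10]
Sum = dx * (sum of f values)
= 1/3 * 55
= 55/3 ≈ 18.33

18.33


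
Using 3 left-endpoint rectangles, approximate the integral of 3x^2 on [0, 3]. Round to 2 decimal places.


Left Riemann sum uses left endpoints of each subinterval.
Interval: [0, 3], n = 3
dx = (3 - 0) / 3 = 1
Left endpoints: [0, 1, 2]
f values: [0, 3, 12]
Sum = dx * (sum of f values)
= 1 * 15
= 15 = 15.00

15.00


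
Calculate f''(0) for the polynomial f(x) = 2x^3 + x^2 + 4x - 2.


First derivative:
f'(x) = 6x^2 + 2x + 4
Second derivative:
f''(x) = 12x + 2
Substitute x = 0:
f''(0) = 12 * 0 + 2
= 0 + 2
= 2

2


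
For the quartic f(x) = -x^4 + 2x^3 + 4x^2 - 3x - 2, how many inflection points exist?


Inflection points occur where f''(x) = 0 and concavity changes.
f(x) = -x^4 + 2x^3 + 4x^2 - 3x - 2
f'(x) = -4x^3 + 6x^2 + 8x - 3
f''(x) = -12x^2 + 12x + 8
This is a quadratic in x. Use the discriminant to count real roots.
Discriminant = (12)^2 - 4 * (-12) * 8
= 144 - (-384)
= 528
Since discriminant > 0, f''(x) = 0 has 2 distinct real solutions.
A quadratic with two distinct real roots changes sign at each root, so concavity changes at both.
Number of inflection points: 2

2


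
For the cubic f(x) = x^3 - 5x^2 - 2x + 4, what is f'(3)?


Differentiate f(x) = x^3 - 5x^2 - 2x + 4 term by term:
f'(x) = 3x^2 - 10x - 2
Substitute x = 3:
f'(3) = 3 * 3^2 - 10 * 3 - 2
= 27 - 30 - 2
= -5

-5


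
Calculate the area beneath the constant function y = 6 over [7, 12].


The area under a constant function y = 6 is a rectangle.
Width = 12 - 7 = 5
Height = 6
Area = width * height
= 5 * 6
= 30

30


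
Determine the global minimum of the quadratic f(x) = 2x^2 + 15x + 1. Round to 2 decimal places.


For a quadratic f(x) = ax^2 + bx + c with a > 0, the minimum is at the vertex.
Vertex x-coordinate: x = -b/(2a)
x = -(15) / (2 * 2)
x = -15/4
Substitute back to find the minimum value:
f(-15/4) = 2 * (-15/4)^2 + 15 * (-15/4) + 1
= 225/8 - 225/4 + 1
= -217/8 ≈ -27.13

-27.13


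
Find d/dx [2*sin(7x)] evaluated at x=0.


Apply the chain rule to differentiate 2*sin(7x):
d/dx [2*sin(7x)]
= 2 * cos(7x) * d/dx(7x)
= 2 * 7 * cos(7x)
= 14 * cos(7x)
Evaluate at x = 0:
= 14 * cos(0)
= 14 * 1
= 14

14


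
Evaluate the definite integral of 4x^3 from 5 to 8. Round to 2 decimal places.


Find the antiderivative of 4x^3:
F(x) = 4/4 * x^4
Apply the Fundamental Theorem of Calculus:
F(8) - F(5)
= 4/4 * 8^4 - 4/4 * 5^4
= 4/4 * (4096 - 625)
= 4/4 * 3471
= 3471 = 3471.00

3471.00


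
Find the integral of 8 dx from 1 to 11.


The integral of a constant k over [a, b] equals k * (b - a).
integral from 1 to 11 of 8 dx
= 8 * (11 - 1)
= 8 * 10
= 80

80


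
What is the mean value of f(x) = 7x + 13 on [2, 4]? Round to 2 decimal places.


Average value = 1/(b-a) * integral from a to b of f(x) dx
First compute the integral of 7x + 13:
F(x) = (7/2)x^2 + 13x
F(4) = 7/2 * 16 + 13 * 4 = 108
F(2) = 7/2 * 4 + 13 * 2 = 40
Integral = 108 - 40 = 68
Average = 68 / (4 - 2) = 68 / 2
= 34 = 34.00

34.00


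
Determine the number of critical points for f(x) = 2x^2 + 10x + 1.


Find where f'(x) = 0:
f'(x) = 4x + 10
Set f'(x) = 0:
4x + 10 = 0
x = -10 / 4 = -5/2
This is a linear equation in x, so there is exactly one solution.
Number of critical points: 1

1


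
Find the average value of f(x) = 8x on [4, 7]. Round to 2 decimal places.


Average value = 1/(b-a) * integral from a to b of f(x) dx
First compute the integral of 8x:
F(x) = 4x^2
F(7) = 4 * 49 + 0 * 7 = 196
F(4) = 4 * 16 + 0 * 4 = 64
Integral = 196 - 64 = 132
Average = 132 / (7 - 4) = 132 / 3
= 44 = 44.00

44.00


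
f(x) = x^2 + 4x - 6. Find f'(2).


Differentiate term by term using power and sum rules:
f(x) = x^2 + 4x - 6
f'(x) = 2x + 4
Substitute x = 2:
f'(2) = 2 * 2 + 4
= 4 + 4
= 8

8


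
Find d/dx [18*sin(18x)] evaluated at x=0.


Apply the chain rule to differentiate 18*sin(18x):
d/dx [18*sin(18x)]
= 18 * cos(18x) * d/dx(18x)
= 18 * 18 * cos(18x)
= 324 * cos(18x)
Evaluate at x = 0:
= 324 * cos(0)
= 324 * 1
= 324

324


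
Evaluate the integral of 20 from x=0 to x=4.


The integral of a constant k over [a, b] equals k * (b - a).
integral from 0 to 4 of 20 dx
= 20 * (4 - 0)
= 20 * 4
= 80

80


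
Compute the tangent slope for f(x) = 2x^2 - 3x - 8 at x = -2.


The slope of the tangent line equals f'(x) at the point.
f(x) = 2x^2 - 3x - 8
f'(x) = 4x - 3
At x = -2:
f'(-2) = 4 * (-2) - 3
= -8 - 3
= -11

-11


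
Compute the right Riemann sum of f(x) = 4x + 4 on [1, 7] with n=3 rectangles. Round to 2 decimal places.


Right Riemann sum uses right endpoints of each subinterval.
Interval: [1, 7], n = 3
dx = (7 - 1) / 3 = 2
Right endpoints: [3, 5, 7]
f values: [16, 24, 32]
Sum = dx * (sum of f values)
= 2 * 72
= 144 = 144.00

144.00


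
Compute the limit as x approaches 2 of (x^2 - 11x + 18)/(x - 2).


Direct substitution gives 0/0, so we factor the numerator.
Factor: (x^2 - 11x + 18) = (x - 2)(x - 9)
Cancel the common factor (x - 2):
(x^2 - 11x + 18)/(x - 2) = (x - 9)
Now substitute x = 2:
= (2) - (9) = -7

-7


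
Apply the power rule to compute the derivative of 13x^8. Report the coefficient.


We apply the power rule: d/dx [ax^n] = a*n * x^(n-1)
d/dx [13x^8]
= 13 * 8 * x^(8-1)
= 104x^7
The coefficient is 104

104


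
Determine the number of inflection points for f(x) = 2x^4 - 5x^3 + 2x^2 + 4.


Inflection points occur where f''(x) = 0 and concavity changes.
f(x) = 2x^4 - 5x^3 + 2x^2 + 4
f'(x) = 8x^3 - 15x^2 + 4x
f''(x) = 24x^2 - 30x + 4
This is a quadratic in x. Use the discriminant to count real roots.
Discriminant = (-30)^2 - 4 * 24 * 4
= 900 - 384
= 516
Since discriminant > 0, f''(x) = 0 has 2 distinct real solutions.
A quadratic with two distinct real roots changes sign at each root, so concavity changes at both.
Number of inflection points: 2

2


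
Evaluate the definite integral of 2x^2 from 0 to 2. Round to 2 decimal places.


Find the antiderivative of 2x^2:
F(x) = 2/3 * x^3
Apply the Fundamental Theorem of Calculus:
F(2) - F(0)
= 2/3 * 2^3 - 2/3 * 0^3
= 2/3 * (8 - 0)
= 2/3 * 8
= 16/3 ≈ 5.33

5.33


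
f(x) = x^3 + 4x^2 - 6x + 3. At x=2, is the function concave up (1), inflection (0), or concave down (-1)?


Concavity is determined by the sign of f''(x).
f(x) = x^3 + 4x^2 - 6x + 3
f'(x) = 3x^2 + 8x - 6
f''(x) = 6x + 8
f''(2) = 6 * 2 + 8
= 12 + 8
= 20
Since f''(2) > 0, the function is concave up (1)

1


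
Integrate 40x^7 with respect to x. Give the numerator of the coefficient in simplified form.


Apply the power rule for integration:
integral of ax^n dx = a/(n+1) * x^(n+1) + C
integral of 40x^7 dx
= 40/8 * x^8 + C
= 5 * x^8 + C
The coefficient in lowest terms is 5 = 5/1, so its numerator is 5

5


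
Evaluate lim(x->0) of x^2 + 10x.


Since polynomials are continuous, we use direct substitution.
lim(x->0) of x^2 + 10x
= 1 * 0^2 + 10 * 0 + 0
= 0 + 0 + 0
= 0

0


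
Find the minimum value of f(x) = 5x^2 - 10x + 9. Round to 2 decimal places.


For a quadratic f(x) = ax^2 + bx + c with a > 0, the minimum is at the vertex.
Vertex x-coordinate: x = -b/(2a)
x = -(-10) / (2 * 5)
x = 10/10 = 1
Substitute back to find the minimum value:
f(1) = 5 * 1^2 - 10 * 1 + 9
= 5 - 10 + 9
= 4 = 4.00

4.00


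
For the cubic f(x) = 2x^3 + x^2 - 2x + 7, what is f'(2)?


Differentiate f(x) = 2x^3 + x^2 - 2x + 7 term by term:
f'(x) = 6x^2 + 2x - 2
Substitute x = 2:
f'(2) = 6 * 2^2 + 2 * 2 - 2
= 24 + 4 - 2
= 26

26


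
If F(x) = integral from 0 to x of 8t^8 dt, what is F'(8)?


By the Fundamental Theorem of Calculus (Part 1):
If F(x) = integral from 0 to x of f(t) dt, then F'(x) = f(x)
Here f(t) = 8t^8
So F'(x) = 8x^8
Evaluate at x = 8:
F'(8) = 8 * 8^8
= 8 * 16777216
= 134217728

134217728


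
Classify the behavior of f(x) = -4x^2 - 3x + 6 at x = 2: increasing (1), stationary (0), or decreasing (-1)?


Compute f'(x) to determine behavior:
f'(x) = -8x - 3
f'(2) = -8 * 2 - 3
= -16 - 3
= -19
Since f'(2) < 0, the function is decreasing (-1)

-1


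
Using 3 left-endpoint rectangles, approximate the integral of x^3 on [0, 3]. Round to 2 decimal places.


Left Riemann sum uses left endpoints of each subinterval.
Interval: [0, 3], n = 3
dx = (3 - 0) / 3 = 1
Left endpoints: [0, 1, 2]
f values: [0, 1, 8]
Sum = dx * (sum of f values)
= 1 * 9
= 9 = 9.00

9.00


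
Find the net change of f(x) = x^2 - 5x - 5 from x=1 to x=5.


Net change = f(b) - f(a)
f(x) = x^2 - 5x - 5
Compute f(5):
f(5) = 1 * 5^2 - 5 * 5 - 5
= 25 - 25 - 5
= -5
Compute f(1):
f(1) = 1 * 1^2 - 5 * 1 - 5
= 1 - 5 - 5
= -9
Net change = -5 - (-9) = 4

4


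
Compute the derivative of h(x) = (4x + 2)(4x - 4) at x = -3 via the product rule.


Let u(x) = 4x + 2 and v(x) = 4x - 4
u'(x) = 4
v'(x) = 4
Product rule: h'(x) = u'(x)*v(x) + u(x)*v'(x)
= 4 * (4x - 4) + (4x + 2) * 4
At x = -3:
u(-3) = 4 * (-3) + 2 = -10
v(-3) = 4 * (-3) - 4 = -16
h'(-3) = 4 * (-16) + (-10) * 4
= -64 - 40
= -104

-104


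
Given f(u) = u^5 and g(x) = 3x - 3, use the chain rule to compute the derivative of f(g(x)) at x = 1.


Using the chain rule: (f(g(x)))' = f'(g(x)) * g'(x)
First, find g(1):
g(1) = 3 * 1 - 3 = 0
Next, f'(u) = 5u^4
And g'(x) = 3
So f'(g(1)) * g'(1)
= 5 * 0^4 * 3
= 5 * 0 * 3
= 0

0


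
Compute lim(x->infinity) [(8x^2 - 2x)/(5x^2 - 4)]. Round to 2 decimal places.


For limits at infinity with equal-degree polynomials,
we compare leading coefficients.
Numerator leading term: 8x^2
Denominator leading term: 5x^2
Divide both by x^2:
lim = (8 - 2/x) / (5 - 4/x^2)
As x -> infinity, the 1/x and 1/x^2 terms vanish:
= 8/5 = 1.60

1.60


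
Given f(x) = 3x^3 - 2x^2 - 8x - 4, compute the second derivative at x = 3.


First derivative:
f'(x) = 9x^2 - 4x - 8
Second derivative:
f''(x) = 18x - 4
Substitute x = 3:
f''(3) = 18 * 3 - 4
= 54 - 4
= 50

50


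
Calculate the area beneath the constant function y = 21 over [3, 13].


The area under a constant function y = 21 is a rectangle.
Width = 13 - 3 = 10
Height = 21
Area = width * height
= 10 * 21
= 210

210


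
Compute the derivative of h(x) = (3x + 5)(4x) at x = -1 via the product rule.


Let u(x) = 3x + 5 and v(x) = 4x
u'(x) = 3
v'(x) = 4
Product rule: h'(x) = u'(x)*v(x) + u(x)*v'(x)
= 3 * (4x) + (3x + 5) * 4
At x = -1:
u(-1) = 3 * (-1) + 5 = 2
v(-1) = 4 * (-1) + 0 = -4
h'(-1) = 3 * (-4) + 2 * 4
= -12 + 8
= -4

-4


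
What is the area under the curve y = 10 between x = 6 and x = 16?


The area under a constant function y = 10 is a rectangle.
Width = 16 - 6 = 10
Height = 10
Area = width * height
= 10 * 10
= 100

100


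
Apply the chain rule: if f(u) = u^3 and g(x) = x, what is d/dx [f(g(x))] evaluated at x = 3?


Using the chain rule: (f(g(x)))' = f'(g(x)) * g'(x)
First, find g(3):
g(3) = 1 * 3 + 0 = 3
Next, f'(u) = 3u^2
And g'(x) = 1
So f'(g(3)) * g'(3)
= 3 * 3^2 * 1
= 3 * 9 * 1
= 27

27


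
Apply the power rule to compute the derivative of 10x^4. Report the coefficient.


We apply the power rule: d/dx [ax^n] = a*n * x^(n-1)
d/dx [10x^4]
= 10 * 4 * x^(4-1)
= 40x^3
The coefficient is 40

40


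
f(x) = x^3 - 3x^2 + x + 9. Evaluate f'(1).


Differentiate f(x) = x^3 - 3x^2 + x + 9 term by term:
f'(x) = 3x^2 - 6x + 1
Substitute x = 1:
f'(1) = 3 * 1^2 - 6 * 1 + 1
= 3 - 6 + 1
= -2

-2


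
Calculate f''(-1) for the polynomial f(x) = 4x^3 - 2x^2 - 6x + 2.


First derivative:
f'(x) = 12x^2 - 4x - 6
Second derivative:
f''(x) = 24x - 4
Substitute x = -1:
f''(-1) = 24 * (-1) - 4
= -24 - 4
= -28

-28


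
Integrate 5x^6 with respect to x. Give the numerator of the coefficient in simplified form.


Apply the power rule for integration:
integral of ax^n dx = a/(n+1) * x^(n+1) + C
integral of 5x^6 dx
= 5/7 * x^7 + C
The coefficient in lowest terms is 5/7, and its numerator is 5

5


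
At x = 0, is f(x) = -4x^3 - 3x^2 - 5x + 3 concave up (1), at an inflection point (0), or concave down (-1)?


Concavity is determined by the sign of f''(x).
f(x) = -4x^3 - 3x^2 - 5x + 3
f'(x) = -12x^2 - 6x - 5
f''(x) = -24x - 6
f''(0) = -24 * 0 - 6
= 0 - 6
= -6
Since f''(0) < 0, the function is concave down (-1)

-1


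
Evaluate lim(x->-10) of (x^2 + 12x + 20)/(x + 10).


Direct substitution gives 0/0, so we factor the numerator.
Factor: (x^2 + 12x + 20) = (x + 10)(x + 2)
Cancel the common factor (x + 10):
(x^2 + 12x + 20)/(x + 10) = (x + 2)
Now substitute x = -10:
= (-10) - (-2) = -8

-8


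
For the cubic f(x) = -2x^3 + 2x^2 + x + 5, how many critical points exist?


Find where f'(x) = 0:
f(x) = -2x^3 + 2x^2 + x + 5
f'(x) = -6x^2 + 4x + 1
This is a quadratic in x. Use the discriminant to count real roots.
Discriminant = (4)^2 - 4 * (-6) * 1
= 16 - (-24)
= 40
Since discriminant > 0, f'(x) = 0 has 2 real solutions.
Number of critical points: 2

2


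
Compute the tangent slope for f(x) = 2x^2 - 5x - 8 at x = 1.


The slope of the tangent line equals f'(x) at the point.
f(x) = 2x^2 - 5x - 8
f'(x) = 4x - 5
At x = 1:
f'(1) = 4 * 1 - 5
= 4 - 5
= -1

-1


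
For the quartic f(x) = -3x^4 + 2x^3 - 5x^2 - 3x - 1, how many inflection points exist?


Inflection points occur where f''(x) = 0 and concavity changes.
f(x) = -3x^4 + 2x^3 - 5x^2 - 3x - 1
f'(x) = -12x^3 + 6x^2 - 10x - 3
f''(x) = -36x^2 + 12x - 10
This is a quadratic in x. Use the discriminant to count real roots.
Discriminant = (12)^2 - 4 * (-36) * (-10)
= 144 - 1440
= -1296
Since discriminant < 0, f''(x) = 0 has no real solutions.
Number of inflection points: 0

0


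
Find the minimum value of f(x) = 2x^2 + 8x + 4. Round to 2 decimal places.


For a quadratic f(x) = ax^2 + bx + c with a > 0, the minimum is at the vertex.
Vertex x-coordinate: x = -b/(2a)
x = -(8) / (2 * 2)
x = -8/4 = -2
Substitute back to find the minimum value:
f(-2) = 2 * (-2)^2 + 8 * (-2) + 4
= 8 - 16 + 4
= -4 = -4.00

-4.00


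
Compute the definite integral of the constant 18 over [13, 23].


The integral of a constant k over [a, b] equals k * (b - a).
integral from 13 to 23 of 18 dx
= 18 * (23 - 13)
= 18 * 10
= 180

180


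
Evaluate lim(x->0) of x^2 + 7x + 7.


Since polynomials are continuous, we use direct substitution.
lim(x->0) of x^2 + 7x + 7
= 1 * 0^2 + 7 * 0 + 7
= 0 + 0 + 7
= 7

7


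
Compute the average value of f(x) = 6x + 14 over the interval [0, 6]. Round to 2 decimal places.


Average value = 1/(b-a) * integral from a to b of f(x) dx
First compute the integral of 6x + 14:
F(x) = 3x^2 + 14x
F(6) = 3 * 36 + 14 * 6 = 192
F(0) = 3 * 0 + 14 * 0 = 0
Integral = 192 - 0 = 192
Average = 192 / (6 - 0) = 192 / 6
= 32 = 32.00

32.00


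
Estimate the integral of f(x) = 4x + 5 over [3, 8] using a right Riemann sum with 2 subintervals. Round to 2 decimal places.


Right Riemann sum uses right endpoints of each subinterval.
Interval: [3, 8], n = 2
dx = (8 - 3) / 2 = 5/2
Right endpoints: [11/2, 8]
f values: [27, 37]
Sum = dx * (sum of f values)
= 5/2 * 64
= 160 = 160.00

160.00


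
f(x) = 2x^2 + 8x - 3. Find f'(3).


Differentiate term by term using power and sum rules:
f(x) = 2x^2 + 8x - 3
f'(x) = 4x + 8
Substitute x = 3:
f'(3) = 4 * 3 + 8
= 12 + 8
= 20

20


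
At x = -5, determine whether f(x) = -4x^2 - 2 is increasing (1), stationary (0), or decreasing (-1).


Compute f'(x) to determine behavior:
f'(x) = -8x
f'(-5) = -8 * (-5) + 0
= 40 + 0
= 40
Since f'(-5) > 0, the function is increasing (1)

1


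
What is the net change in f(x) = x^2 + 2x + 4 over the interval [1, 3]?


Net change = f(b) - f(a)
f(x) = x^2 + 2x + 4
Compute f(3):
f(3) = 1 * 3^2 + 2 * 3 + 4
= 9 + 6 + 4
= 19
Compute f(1):
f(1) = 1 * 1^2 + 2 * 1 + 4
= 1 + 2 + 4
= 7
Net change = 19 - 7 = 12

12


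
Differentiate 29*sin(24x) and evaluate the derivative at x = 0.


Apply the chain rule to differentiate 29*sin(24x):
d/dx [29*sin(24x)]
= 29 * cos(24x) * d/dx(24x)
= 29 * 24 * cos(24x)
= 696 * cos(24x)
Evaluate at x = 0:
= 696 * cos(0)
= 696 * 1
= 696

696


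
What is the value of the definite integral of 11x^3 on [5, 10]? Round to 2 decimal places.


Find the antiderivative of 11x^3:
F(x) = 11/4 * x^4
Apply the Fundamental Theorem of Calculus:
F(10) - F(5)
= 11/4 * 10^4 - 11/4 * 5^4
= 11/4 * (10000 - 625)
= 11/4 * 9375
= 103125/4 = 25781.25

25781.25
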